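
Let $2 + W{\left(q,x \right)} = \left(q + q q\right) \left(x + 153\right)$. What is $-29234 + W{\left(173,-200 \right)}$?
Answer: $-1444030$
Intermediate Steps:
$W{\left(q,x \right)} = -2 + \left(153 + x\right) \left(q + q^{2}\right)$ ($W{\left(q,x \right)} = -2 + \left(q + q q\right) \left(x + 153\right) = -2 + \left(q + q^{2}\right) \left(153 + x\right) = -2 + \left(153 + x\right) \left(q + q^{2}\right)$)
$-29234 + W{\left(173,-200 \right)} = -29234 + \left(-2 + 153 \cdot 173 + 153 \cdot 173^{2} + 173 \left(-200\right) - 200 \cdot 173^{2}\right) = -29234 - 1414796 = -1444030$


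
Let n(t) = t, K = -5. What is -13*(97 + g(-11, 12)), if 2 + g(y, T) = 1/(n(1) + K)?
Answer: -4927/4 ≈ -1231.8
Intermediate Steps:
g(y, T) = -9/4 (g(y, T) = -2 + 1/(1 - 5) = -2 + 1/(-4) = -2 - ¼ = -9/4)
-13*(97 + g(-11, 12)) = -13*(97 - 9/4) = -13*379/4 = -4927/4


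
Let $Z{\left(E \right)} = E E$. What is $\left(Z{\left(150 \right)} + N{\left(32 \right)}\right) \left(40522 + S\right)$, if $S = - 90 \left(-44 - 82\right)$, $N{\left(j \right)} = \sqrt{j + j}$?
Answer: $1167309896$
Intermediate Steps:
$Z{\left(E \right)} = E^{2}$
$N{\left(j \right)} = \sqrt{2} \sqrt{j}$ ($N{\left(j \right)} = \sqrt{2 j} = \sqrt{2} \sqrt{j}$)
$S = 11340$ ($S = \left(-90\right) \left(-126\right) = 11340$)
$\left(Z{\left(150 \right)} + N{\left(32 \right)}\right) \left(40522 + S\right) = \left(150^{2} + \sqrt{2} \sqrt{32}\right) \left(40522 + 11340\right) = \left(22500 + \sqrt{2} \cdot 4 \sqrt{2}\right) 51862 = \left(22500 + 8\right) 51862 = 22508 \cdot 51862 = 1167309896$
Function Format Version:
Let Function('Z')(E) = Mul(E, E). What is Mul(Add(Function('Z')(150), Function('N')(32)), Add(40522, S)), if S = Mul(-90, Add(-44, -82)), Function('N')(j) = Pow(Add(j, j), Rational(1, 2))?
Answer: 1167309896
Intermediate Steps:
Function('Z')(E) = Pow(E, 2)
Function('N')(j) = Mul(Pow(2, Rational(1, 2)), Pow(j, Rational(1, 2))) (Function('N')(j) = Pow(Mul(2, j), Rational(1, 2)) = Mul(Pow(2, Rational(1, 2)), Pow(j, Rational(1, 2))))
S = 11340 (S = Mul(-90, -126) = 11340)
Mul(Add(Function('Z')(150), Function('N')(32)), Add(40522, S)) = Mul(Add(Pow(150, 2), Mul(Pow(2, Rational(1, 2)), Pow(32, Rational(1, 2)))), Add(40522, 11340)) = Mul(Add(22500, Mul(Pow(2, Rational(1, 2)), Mul(4, Pow(2, Rational(1, 2))))), 51862) = Mul(Add(22500, 8), 51862) = Mul(22508, 51862) = 1167309896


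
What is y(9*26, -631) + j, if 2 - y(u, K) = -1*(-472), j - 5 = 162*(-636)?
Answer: -103497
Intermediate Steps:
j = -103027 (j = 5 + 162*(-636) = 5 - 103032 = -103027)
y(u, K) = -470 (y(u, K) = 2 - (-1)*(-472) = 2 - 1*472 = 2 - 472 = -470)
y(9*26, -631) + j = -470 - 103027 = -103497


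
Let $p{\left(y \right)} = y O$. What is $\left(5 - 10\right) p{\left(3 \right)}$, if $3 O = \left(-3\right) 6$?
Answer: $90$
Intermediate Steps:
$O = -6$ ($O = \frac{\left(-3\right) 6}{3} = \frac{1}{3} \left(-18\right) = -6$)
$p{\left(y \right)} = - 6 y$ ($p{\left(y \right)} = y \left(-6\right) = - 6 y$)
$\left(5 - 10\right) p{\left(3 \right)} = \left(5 - 10\right) \left(\left(-6\right) 3\right) = \left(-5\right) \left(-18\right) = 90$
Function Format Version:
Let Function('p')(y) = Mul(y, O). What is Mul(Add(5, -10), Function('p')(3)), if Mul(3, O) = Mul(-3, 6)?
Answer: 90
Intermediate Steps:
O = -6 (O = Mul(Rational(1, 3), Mul(-3, 6)) = Mul(Rational(1, 3), -18) = -6)
Function('p')(y) = Mul(-6, y) (Function('p')(y) = Mul(y, -6) = Mul(-6, y))
Mul(Add(5, -10), Function('p')(3)) = Mul(Add(5, -10), Mul(-6, 3)) = Mul(-5, -18) = 90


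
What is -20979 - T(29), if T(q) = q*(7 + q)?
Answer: -22023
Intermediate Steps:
-20979 - T(29) = -20979 - 29*(7 + 29) = -20979 - 29*36 = -20979 - 1*1044 = -20979 - 1044 = -22023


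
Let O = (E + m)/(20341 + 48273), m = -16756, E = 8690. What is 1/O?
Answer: -34307/4033 ≈ -8.5066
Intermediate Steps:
O = -4033/34307 (O = (8690 - 16756)/(20341 + 48273) = -8066/68614 = -8066*1/68614 = -4033/34307 ≈ -0.11756)
1/O = 1/(-4033/34307) = -34307/4033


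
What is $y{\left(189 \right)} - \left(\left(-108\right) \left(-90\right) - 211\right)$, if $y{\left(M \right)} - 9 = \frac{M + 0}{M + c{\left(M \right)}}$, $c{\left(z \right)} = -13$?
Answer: $- \frac{1671811}{176} \approx -9498.9$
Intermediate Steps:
$y{\left(M \right)} = 9 + \frac{M}{-13 + M}$ ($y{\left(M \right)} = 9 + \frac{M + 0}{M - 13} = 9 + \frac{M}{-13 + M}$)
$y{\left(189 \right)} - \left(\left(-108\right) \left(-90\right) - 211\right) = \frac{-117 + 10 \cdot 189}{-13 + 189} - \left(\left(-108\right) \left(-90\right) - 211\right) = \frac{-117 + 1890}{176} - \left(9720 - 211\right) = \frac{1}{176} \cdot 1773 - 9509 = \frac{1773}{176} - 9509 = - \frac{1671811}{176}$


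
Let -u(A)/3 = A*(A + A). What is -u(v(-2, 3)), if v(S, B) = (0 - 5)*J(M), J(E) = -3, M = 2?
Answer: 1350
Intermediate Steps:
v(S, B) = 15 (v(S, B) = (0 - 5)*(-3) = -5*(-3) = 15)
u(A) = -6*A² (u(A) = -3*A*(A + A) = -3*A*2*A = -6*A²)
-u(v(-2, 3)) = -(-6)*15² = -(-6)*225 = -1*(-1350) = 1350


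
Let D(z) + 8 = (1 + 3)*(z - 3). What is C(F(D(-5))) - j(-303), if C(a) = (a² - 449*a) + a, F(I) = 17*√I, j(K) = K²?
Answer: -103369 - 15232*I*√10 ≈ -1.0337e+5 - 48168.0*I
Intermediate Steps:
D(z) = -20 + 4*z (D(z) = -8 + (1 + 3)*(z - 3) = -8 + 4*(-3 + z) = -8 + (-12 + 4*z) = -20 + 4*z)
C(a) = a² - 448*a
C(F(D(-5))) - j(-303) = (17*√(-20 + 4*(-5)))*(-448 + 17*√(-20 + 4*(-5))) - 1*(-303)² = (17*√(-20 - 20))*(-448 + 17*√(-20 - 20)) - 1*91809 = (17*√(-40))*(-448 + 17*√(-40)) - 91809 = (17*(2*I*√10))*(-448 + 17*(2*I*√10)) - 91809 = (34*I*√10)*(-448 + 34*I*√10) - 91809 = 34*I*√10*(-448 + 34*I*√10) - 91809 = -91809 + 34*I*√10*(-448 + 34*I*√10)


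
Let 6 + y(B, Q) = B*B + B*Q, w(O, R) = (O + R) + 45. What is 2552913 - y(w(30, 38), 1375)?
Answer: 2384775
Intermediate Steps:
w(O, R) = 45 + O + R
y(B, Q) = -6 + B² + B*Q (y(B, Q) = -6 + (B*B + B*Q) = -6 + (B² + B*Q) = -6 + B² + B*Q)
2552913 - y(w(30, 38), 1375) = 2552913 - (-6 + (45 + 30 + 38)² + (45 + 30 + 38)*1375) = 2552913 - (-6 + 113² + 113*1375) = 2552913 - (-6 + 12769 + 155375) = 2552913 - 1*168138 = 2552913 - 168138 = 2384775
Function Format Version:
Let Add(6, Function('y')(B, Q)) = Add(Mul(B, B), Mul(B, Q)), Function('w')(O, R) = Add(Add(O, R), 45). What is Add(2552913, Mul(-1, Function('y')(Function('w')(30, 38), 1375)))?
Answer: 2384775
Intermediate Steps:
Function('w')(O, R) = Add(45, O, R)
Function('y')(B, Q) = Add(-6, Pow(B, 2), Mul(B, Q)) (Function('y')(B, Q) = Add(-6, Add(Mul(B, B), Mul(B, Q))) = Add(-6, Add(Pow(B, 2), Mul(B, Q))) = Add(-6, Pow(B, 2), Mul(B, Q)))
Add(2552913, Mul(-1, Function('y')(Function('w')(30, 38), 1375))) = Add(2552913, Mul(-1, Add(-6, Pow(Add(45, 30, 38), 2), Mul(Add(45, 30, 38), 1375)))) = Add(2552913, Mul(-1, Add(-6, Pow(113, 2), Mul(113, 1375)))) = Add(2552913, Mul(-1, Add(-6, 12769, 155375))) = Add(2552913, Mul(-1, 168138)) = Add(2552913, -168138) = 2384775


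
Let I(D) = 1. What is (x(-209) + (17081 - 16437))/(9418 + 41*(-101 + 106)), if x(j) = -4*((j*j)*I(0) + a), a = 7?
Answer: -174108/9623 ≈ -18.093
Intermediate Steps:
x(j) = -28 - 4*j² (x(j) = -4*((j*j)*1 + 7) = -4*(j²*1 + 7) = -4*(j² + 7) = -4*(7 + j²) = -28 - 4*j²)
(x(-209) + (17081 - 16437))/(9418 + 41*(-101 + 106)) = ((-28 - 4*(-209)²) + (17081 - 16437))/(9418 + 41*(-101 + 106)) = ((-28 - 4*43681) + 644)/(9418 + 41*5) = ((-28 - 174724) + 644)/(9418 + 205) = (-174752 + 644)/9623 = -174108*1/9623 = -174108/9623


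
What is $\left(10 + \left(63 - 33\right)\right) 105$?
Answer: $4200$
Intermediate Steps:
$\left(10 + \left(63 - 33\right)\right) 105 = \left(10 + 30\right) 105 = 40 \cdot 105 = 4200$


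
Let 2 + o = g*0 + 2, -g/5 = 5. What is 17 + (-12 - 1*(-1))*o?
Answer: 17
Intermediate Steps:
g = -25 (g = -5*5 = -25)
o = 0 (o = -2 + (-25*0 + 2) = -2 + (0 + 2) = -2 + 2 = 0)
17 + (-12 - 1*(-1))*o = 17 + (-12 - 1*(-1))*0 = 17 + (-12 + 1)*0 = 17 - 11*0 = 17 + 0 = 17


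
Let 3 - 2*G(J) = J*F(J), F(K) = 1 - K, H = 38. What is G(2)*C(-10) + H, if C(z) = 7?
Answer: 111/2 ≈ 55.500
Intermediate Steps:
G(J) = 3/2 - J*(1 - J)/2
G(2)*C(-10) + H = (3/2 + (½)*2*(-1 + 2))*7 + 38 = (3/2 + (½)*2*1)*7 + 38 = (3/2 + 1)*7 + 38 = (5/2)*7 + 38 = 35/2 + 38 = 111/2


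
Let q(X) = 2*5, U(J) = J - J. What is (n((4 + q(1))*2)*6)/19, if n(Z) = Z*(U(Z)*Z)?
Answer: 0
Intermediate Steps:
U(J) = 0
q(X) = 10
n(Z) = 0 (n(Z) = Z*(0*Z) = Z*0 = 0)
(n((4 + q(1))*2)*6)/19 = (0*6)/19 = 0*(1/19) = 0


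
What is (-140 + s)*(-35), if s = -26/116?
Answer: 284655/58 ≈ 4907.8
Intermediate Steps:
s = -13/58 (s = -26*1/116 = -13/58 ≈ -0.22414)
(-140 + s)*(-35) = (-140 - 13/58)*(-35) = -8133/58*(-35) = 284655/58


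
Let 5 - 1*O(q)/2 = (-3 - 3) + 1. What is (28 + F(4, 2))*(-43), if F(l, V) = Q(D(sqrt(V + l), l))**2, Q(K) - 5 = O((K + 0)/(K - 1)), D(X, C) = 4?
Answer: -28079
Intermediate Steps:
O(q) = 20 (O(q) = 10 - 2*((-3 - 3) + 1) = 10 - 2*(-6 + 1) = 10 - 2*(-5) = 10 + 10 = 20)
Q(K) = 25 (Q(K) = 5 + 20 = 25)
F(l, V) = 625 (F(l, V) = 25**2 = 625)
(28 + F(4, 2))*(-43) = (28 + 625)*(-43) = 653*(-43) = -28079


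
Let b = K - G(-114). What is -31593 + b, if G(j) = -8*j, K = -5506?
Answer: -38011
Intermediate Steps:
b = -6418 (b = -5506 - (-8)*(-114) = -5506 - 1*912 = -5506 - 912 = -6418)
-31593 + b = -31593 - 6418 = -38011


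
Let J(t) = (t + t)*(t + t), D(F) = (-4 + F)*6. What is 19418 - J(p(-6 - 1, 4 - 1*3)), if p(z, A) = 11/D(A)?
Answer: 1572737/81 ≈ 19417.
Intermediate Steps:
D(F) = -24 + 6*F
p(z, A) = 11/(-24 + 6*A)
J(t) = 4*t**2 (J(t) = (2*t)*(2*t) = 4*t**2)
19418 - J(p(-6 - 1, 4 - 1*3)) = 19418 - 4*(11/(6*(-4 + (4 - 1*3))))**2 = 19418 - 4*(11/(6*(-4 + (4 - 3))))**2 = 19418 - 4*(11/(6*(-4 + 1)))**2 = 19418 - 4*((11/6)/(-3))**2 = 19418 - 4*((11/6)*(-1/3))**2 = 19418 - 4*(-11/18)**2 = 19418 - 4*121/324 = 19418 - 1*121/81 = 19418 - 121/81 = 1572737/81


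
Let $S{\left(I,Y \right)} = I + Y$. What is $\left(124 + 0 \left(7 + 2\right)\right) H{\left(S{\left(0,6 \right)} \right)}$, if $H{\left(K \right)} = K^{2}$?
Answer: $4464$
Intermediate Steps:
$\left(124 + 0 \left(7 + 2\right)\right) H{\left(S{\left(0,6 \right)} \right)} = \left(124 + 0 \left(7 + 2\right)\right) \left(0 + 6\right)^{2} = \left(124 + 0 \cdot 9\right) 6^{2} = \left(124 + 0\right) 36 = 124 \cdot 36 = 4464$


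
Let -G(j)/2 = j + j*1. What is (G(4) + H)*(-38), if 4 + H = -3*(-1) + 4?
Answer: 494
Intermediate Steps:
H = 3 (H = -4 + (-3*(-1) + 4) = -4 + (3 + 4) = -4 + 7 = 3)
G(j) = -4*j (G(j) = -2*(j + j*1) = -2*(j + j) = -4*j)
(G(4) + H)*(-38) = (-4*4 + 3)*(-38) = (-16 + 3)*(-38) = -13*(-38) = 494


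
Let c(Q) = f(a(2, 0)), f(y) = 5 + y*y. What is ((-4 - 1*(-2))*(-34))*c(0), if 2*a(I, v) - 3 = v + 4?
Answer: 1173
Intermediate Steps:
a(I, v) = 7/2 + v/2 (a(I, v) = 3/2 + (v + 4)/2 = 3/2 + (4 + v)/2 = 3/2 + (2 + v/2) = 7/2 + v/2)
f(y) = 5 + y²
c(Q) = 69/4 (c(Q) = 5 + (7/2 + (½)*0)² = 5 + (7/2 + 0)² = 5 + (7/2)² = 5 + 49/4 = 69/4)
((-4 - 1*(-2))*(-34))*c(0) = ((-4 - 1*(-2))*(-34))*(69/4) = ((-4 + 2)*(-34))*(69/4) = -2*(-34)*(69/4) = 68*(69/4) = 1173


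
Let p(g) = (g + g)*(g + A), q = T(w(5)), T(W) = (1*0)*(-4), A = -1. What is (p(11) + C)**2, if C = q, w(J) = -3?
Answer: 48400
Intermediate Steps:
T(W) = 0 (T(W) = 0*(-4) = 0)
q = 0
p(g) = 2*g*(-1 + g) (p(g) = (g + g)*(g - 1) = (2*g)*(-1 + g) = 2*g*(-1 + g))
C = 0
(p(11) + C)**2 = (2*11*(-1 + 11) + 0)**2 = (2*11*10 + 0)**2 = (220 + 0)**2 = 220**2 = 48400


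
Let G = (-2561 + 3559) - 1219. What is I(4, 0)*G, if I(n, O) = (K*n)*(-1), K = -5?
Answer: -4420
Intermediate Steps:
I(n, O) = 5*n (I(n, O) = -5*n*(-1) = 5*n)
G = -221 (G = 998 - 1219 = -221)
I(4, 0)*G = (5*4)*(-221) = 20*(-221) = -4420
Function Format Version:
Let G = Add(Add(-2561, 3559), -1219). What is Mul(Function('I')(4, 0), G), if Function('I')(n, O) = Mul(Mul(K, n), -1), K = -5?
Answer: -4420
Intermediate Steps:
Function('I')(n, O) = Mul(5, n) (Function('I')(n, O) = Mul(Mul(-5, n), -1) = Mul(5, n))
G = -221 (G = Add(998, -1219) = -221)
Mul(Function('I')(4, 0), G) = Mul(Mul(5, 4), -221) = Mul(20, -221) = -4420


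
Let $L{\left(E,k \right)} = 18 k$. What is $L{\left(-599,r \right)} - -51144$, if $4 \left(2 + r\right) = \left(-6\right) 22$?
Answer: $50514$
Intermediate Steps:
$r = -35$ ($r = -2 + \frac{\left(-6\right) 22}{4} = -2 + \frac{1}{4} \left(-132\right) = -2 - 33 = -35$)
$L{\left(-599,r \right)} - -51144 = 18 \left(-35\right) - -51144 = -630 + 51144 = 50514$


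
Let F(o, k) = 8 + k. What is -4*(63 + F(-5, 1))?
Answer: -288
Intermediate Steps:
-4*(63 + F(-5, 1)) = -4*(63 + (8 + 1)) = -4*(63 + 9) = -4*72 = -288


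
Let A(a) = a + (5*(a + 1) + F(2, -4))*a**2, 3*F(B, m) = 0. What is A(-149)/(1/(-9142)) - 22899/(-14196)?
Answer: 710712818129849/4732 ≈ 1.5019e+11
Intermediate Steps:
F(B, m) = 0 (F(B, m) = (1/3)*0 = 0)
A(a) = a + a**2*(5 + 5*a) (A(a) = a + (5*(a + 1) + 0)*a**2 = a + (5*(1 + a) + 0)*a**2 = a + ((5 + 5*a) + 0)*a**2 = a + (5 + 5*a)*a**2 = a + a**2*(5 + 5*a))
A(-149)/(1/(-9142)) - 22899/(-14196) = (-149*(1 + 5*(-149) + 5*(-149)**2))/(1/(-9142)) - 22899/(-14196) = (-149*(1 - 745 + 5*22201))/(-1/9142) - 22899*(-1/14196) = -149*(1 - 745 + 111005)*(-9142) + 7633/4732 = -149*110261*(-9142) + 7633/4732 = -16428889*(-9142) + 7633/4732 = 150192903238 + 7633/4732 = 710712818129849/4732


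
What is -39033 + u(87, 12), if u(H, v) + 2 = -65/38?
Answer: -1483395/38 ≈ -39037.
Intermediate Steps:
u(H, v) = -141/38 (u(H, v) = -2 - 65/38 = -141/38)
-39033 + u(87, 12) = -39033 - 141/38 = -1483395/38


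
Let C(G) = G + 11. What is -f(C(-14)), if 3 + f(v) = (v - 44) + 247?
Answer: -197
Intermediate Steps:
C(G) = 11 + G
f(v) = 200 + v (f(v) = -3 + ((v - 44) + 247) = -3 + ((-44 + v) + 247) = -3 + (203 + v) = 200 + v)
-f(C(-14)) = -(200 + (11 - 14)) = -(200 - 3) = -1*197 = -197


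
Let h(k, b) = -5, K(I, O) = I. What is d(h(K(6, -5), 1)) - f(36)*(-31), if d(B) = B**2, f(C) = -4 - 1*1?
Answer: -130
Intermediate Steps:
f(C) = -5 (f(C) = -4 - 1 = -5)
d(h(K(6, -5), 1)) - f(36)*(-31) = (-5)**2 - (-5)*(-31) = 25 - 1*155 = 25 - 155 = -130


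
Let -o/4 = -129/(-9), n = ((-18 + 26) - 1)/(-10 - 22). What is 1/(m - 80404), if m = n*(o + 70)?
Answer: -48/3859525 ≈ -1.2437e-5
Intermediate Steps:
n = -7/32 (n = (8 - 1)/(-32) = 7*(-1/32) = -7/32 ≈ -0.21875)
o = -172/3 (o = -(-516)/(-9) = -(-516)*(-1)/9 = -4*43/3 = -172/3 ≈ -57.333)
m = -133/48 (m = -7*(-172/3 + 70)/32 = -7/32*38/3 = -133/48 ≈ -2.7708)
1/(m - 80404) = 1/(-133/48 - 80404) = 1/(-3859525/48) = -48/3859525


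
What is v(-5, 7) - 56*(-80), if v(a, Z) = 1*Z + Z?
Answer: 4494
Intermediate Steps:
v(a, Z) = 2*Z (v(a, Z) = Z + Z = 2*Z)
v(-5, 7) - 56*(-80) = 2*7 - 56*(-80) = 14 + 4480 = 4494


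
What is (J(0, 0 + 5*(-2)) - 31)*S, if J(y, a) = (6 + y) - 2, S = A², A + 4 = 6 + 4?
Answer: -972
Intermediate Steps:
A = 6 (A = -4 + (6 + 4) = -4 + 10 = 6)
S = 36 (S = 6² = 36)
J(y, a) = 4 + y
(J(0, 0 + 5*(-2)) - 31)*S = ((4 + 0) - 31)*36 = (4 - 31)*36 = -27*36 = -972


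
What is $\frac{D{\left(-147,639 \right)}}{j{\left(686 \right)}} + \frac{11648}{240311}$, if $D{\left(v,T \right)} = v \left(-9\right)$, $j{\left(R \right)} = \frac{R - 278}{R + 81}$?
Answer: $\frac{81286058945}{32682296} \approx 2487.2$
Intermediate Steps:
$j{\left(R \right)} = \frac{-278 + R}{81 + R}$
$D{\left(v,T \right)} = - 9 v$
$\frac{D{\left(-147,639 \right)}}{j{\left(686 \right)}} + \frac{11648}{240311} = \frac{\left(-9\right) \left(-147\right)}{\frac{1}{81 + 686} \left(-278 + 686\right)} + \frac{11648}{240311} = \frac{1323}{\frac{1}{767} \cdot 408} + 11648 \cdot \frac{1}{240311} = \frac{1323}{\frac{1}{767} \cdot 408} + \frac{11648}{240311} = \frac{1323}{\frac{408}{767}} + \frac{11648}{240311} = 1323 \cdot \frac{767}{408} + \frac{11648}{240311} = \frac{338247}{136} + \frac{11648}{240311} = \frac{81286058945}{32682296}$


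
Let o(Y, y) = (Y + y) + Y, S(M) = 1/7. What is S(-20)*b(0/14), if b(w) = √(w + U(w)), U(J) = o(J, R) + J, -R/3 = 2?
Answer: I*√6/7 ≈ 0.34993*I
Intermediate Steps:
S(M) = ⅐
R = -6 (R = -3*2 = -6)
o(Y, y) = y + 2*Y
U(J) = -6 + 3*J (U(J) = (-6 + 2*J) + J = -6 + 3*J)
b(w) = √(-6 + 4*w) (b(w) = √(w + (-6 + 3*w)) = √(-6 + 4*w))
S(-20)*b(0/14) = √(-6 + 4*(0/14))/7 = √(-6 + 4*(0*(1/14)))/7 = √(-6 + 4*0)/7 = √(-6 + 0)/7 = √(-6)/7 = (I*√6)/7 = I*√6/7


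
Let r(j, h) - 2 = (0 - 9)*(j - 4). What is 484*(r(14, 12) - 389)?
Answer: -230868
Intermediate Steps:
r(j, h) = 38 - 9*j (r(j, h) = 2 + (0 - 9)*(j - 4) = 2 - 9*(-4 + j) = 2 + (36 - 9*j) = 38 - 9*j)
484*(r(14, 12) - 389) = 484*((38 - 9*14) - 389) = 484*((38 - 126) - 389) = 484*(-88 - 389) = 484*(-477) = -230868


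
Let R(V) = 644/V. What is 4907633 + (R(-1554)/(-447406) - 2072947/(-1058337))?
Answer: 42990229477017601865/8759866990707 ≈ 4.9076e+6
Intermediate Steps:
4907633 + (R(-1554)/(-447406) - 2072947/(-1058337)) = 4907633 + ((644/(-1554))/(-447406) - 2072947/(-1058337)) = 4907633 + ((644*(-1/1554))*(-1/447406) - 2072947*(-1/1058337)) = 4907633 + (-46/111*(-1/447406) + 2072947/1058337) = 4907633 + (23/24831033 + 2072947/1058337) = 4907633 + 17157813235334/8759866990707 = 42990229477017601865/8759866990707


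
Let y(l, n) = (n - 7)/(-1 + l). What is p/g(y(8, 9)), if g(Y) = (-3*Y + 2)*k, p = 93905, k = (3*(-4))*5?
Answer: -131467/96 ≈ -1369.4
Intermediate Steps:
y(l, n) = (-7 + n)/(-1 + l)
k = -60 (k = -12*5 = -60)
g(Y) = -120 + 180*Y (g(Y) = (-3*Y + 2)*(-60) = (2 - 3*Y)*(-60) = -120 + 180*Y)
p/g(y(8, 9)) = 93905/(-120 + 180*((-7 + 9)/(-1 + 8))) = 93905/(-120 + 180*(2/7)) = 93905/(-120 + 360/7) = 93905/(-480/7) = 93905*(-7/480) = -131467/96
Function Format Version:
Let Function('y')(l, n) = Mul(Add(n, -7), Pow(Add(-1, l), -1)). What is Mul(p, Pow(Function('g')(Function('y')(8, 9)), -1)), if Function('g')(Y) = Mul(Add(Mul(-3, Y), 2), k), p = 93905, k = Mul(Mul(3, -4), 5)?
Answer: Rational(-131467, 96) ≈ -1369.4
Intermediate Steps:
Function('y')(l, n) = Mul(Pow(Add(-1, l), -1), Add(-7, n)) (Function('y')(l, n) = Mul(Add(-7, n), Pow(Add(-1, l), -1)) = Mul(Pow(Add(-1, l), -1), Add(-7, n)))
k = -60 (k = Mul(-12, 5) = -60)
Function('g')(Y) = Add(-120, Mul(180, Y)) (Function('g')(Y) = Mul(Add(Mul(-3, Y), 2), -60) = Mul(Add(2, Mul(-3, Y)), -60) = Add(-120, Mul(180, Y)))
Mul(p, Pow(Function('g')(Function('y')(8, 9)), -1)) = Mul(93905, Pow(Add(-120, Mul(180, Mul(Pow(Add(-1, 8), -1), Add(-7, 9)))), -1)) = Mul(93905, Pow(Add(-120, Mul(180, Mul(Pow(7, -1), 2))), -1)) = Mul(93905, Pow(Add(-120, Mul(180, Mul(Rational(1, 7), 2))), -1)) = Mul(93905, Pow(Add(-120, Mul(180, Rational(2, 7))), -1)) = Mul(93905, Pow(Add(-120, Rational(360, 7)), -1)) = Mul(93905, Pow(Rational(-480, 7), -1)) = Mul(93905, Rational(-7, 480)) = Rational(-131467, 96)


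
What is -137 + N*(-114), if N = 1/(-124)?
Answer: -8437/62 ≈ -136.08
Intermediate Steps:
N = -1/124 ≈ -0.0080645
-137 + N*(-114) = -137 - 1/124*(-114) = -137 + 57/62 = -8437/62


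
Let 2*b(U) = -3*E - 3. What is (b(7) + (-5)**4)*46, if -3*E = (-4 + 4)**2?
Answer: 28681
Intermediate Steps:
E = 0 (E = -(-4 + 4)**2/3 = -1/3*0**2 = -1/3*0 = 0)
b(U) = -3/2 (b(U) = (-3*0 - 3)/2 = (0 - 3)/2 = (1/2)*(-3) = -3/2)
(b(7) + (-5)**4)*46 = (-3/2 + (-5)**4)*46 = (-3/2 + 625)*46 = (1247/2)*46 = 28681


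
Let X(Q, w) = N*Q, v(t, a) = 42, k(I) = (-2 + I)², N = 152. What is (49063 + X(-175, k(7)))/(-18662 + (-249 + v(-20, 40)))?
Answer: -22463/18869 ≈ -1.1905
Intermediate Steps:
X(Q, w) = 152*Q
(49063 + X(-175, k(7)))/(-18662 + (-249 + v(-20, 40))) = (49063 + 152*(-175))/(-18662 + (-249 + 42)) = (49063 - 26600)/(-18662 - 207) = 22463/(-18869) = 22463*(-1/18869) = -22463/18869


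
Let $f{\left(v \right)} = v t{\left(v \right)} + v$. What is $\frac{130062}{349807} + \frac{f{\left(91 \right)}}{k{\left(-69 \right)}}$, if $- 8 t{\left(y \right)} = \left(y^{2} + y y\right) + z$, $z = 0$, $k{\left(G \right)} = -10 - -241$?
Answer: $- \frac{12540804941}{15391508} \approx -814.79$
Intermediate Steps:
$k{\left(G \right)} = 231$ ($k{\left(G \right)} = -10 + 241 = 231$)
$t{\left(y \right)} = - \frac{y^{2}}{4}$ ($t{\left(y \right)} = - \frac{\left(y^{2} + y y\right) + 0}{8} = - \frac{\left(y^{2} + y^{2}\right) + 0}{8} = - \frac{2 y^{2} + 0}{8} = - \frac{2 y^{2}}{8} = - \frac{y^{2}}{4}$)
$f{\left(v \right)} = v - \frac{v^{3}}{4}$ ($f{\left(v \right)} = v \left(- \frac{v^{2}}{4}\right) + v = - \frac{v^{3}}{4} + v = v - \frac{v^{3}}{4}$)
$\frac{130062}{349807} + \frac{f{\left(91 \right)}}{k{\left(-69 \right)}} = \frac{130062}{349807} + \frac{91 - \frac{91^{3}}{4}}{231} = 130062 \cdot \frac{1}{349807} + \left(91 - \frac{753571}{4}\right) \frac{1}{231} = \frac{130062}{349807} + \left(91 - \frac{753571}{4}\right) \frac{1}{231} = \frac{130062}{349807} - \frac{35867}{44} = - \frac{12540804941}{15391508}$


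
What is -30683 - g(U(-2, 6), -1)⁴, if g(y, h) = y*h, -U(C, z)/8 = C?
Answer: -96219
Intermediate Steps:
U(C, z) = -8*C
g(y, h) = h*y
-30683 - g(U(-2, 6), -1)⁴ = -30683 - (-(-8)*(-2))⁴ = -30683 - (-1*16)⁴ = -30683 - 1*(-16)⁴ = -30683 - 1*65536 = -30683 - 65536 = -96219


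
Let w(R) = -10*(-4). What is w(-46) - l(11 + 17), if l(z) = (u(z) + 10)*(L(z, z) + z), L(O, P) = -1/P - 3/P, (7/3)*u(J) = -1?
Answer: -11105/49 ≈ -226.63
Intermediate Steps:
u(J) = -3/7 (u(J) = (3/7)*(-1) = -3/7)
L(O, P) = -4/P
w(R) = 40
l(z) = -268/(7*z) + 67*z/7 (l(z) = (-3/7 + 10)*(-4/z + z) = 67*(z - 4/z)/7 = -268/(7*z) + 67*z/7)
w(-46) - l(11 + 17) = 40 - 67*(-4 + (11 + 17)²)/(7*(11 + 17)) = 40 - 67*(-4 + 28²)/(7*28) = 40 - 67*(-4 + 784)/(7*28) = 40 - 67*780/(7*28) = 40 - 1*13065/49 = 40 - 13065/49 = -11105/49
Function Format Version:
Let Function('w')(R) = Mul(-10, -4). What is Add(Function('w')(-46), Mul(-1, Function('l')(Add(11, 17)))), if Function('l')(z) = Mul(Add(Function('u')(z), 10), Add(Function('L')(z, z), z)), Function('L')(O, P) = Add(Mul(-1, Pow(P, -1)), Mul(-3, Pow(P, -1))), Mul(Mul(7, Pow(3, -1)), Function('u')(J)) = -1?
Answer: Rational(-11105, 49) ≈ -226.63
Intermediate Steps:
Function('u')(J) = Rational(-3, 7) (Function('u')(J) = Mul(Rational(3, 7), -1) = Rational(-3, 7))
Function('L')(O, P) = Mul(-4, Pow(P, -1))
Function('w')(R) = 40
Function('l')(z) = Add(Mul(Rational(-268, 7), Pow(z, -1)), Mul(Rational(67, 7), z)) (Function('l')(z) = Mul(Add(Rational(-3, 7), 10), Add(Mul(-4, Pow(z, -1)), z)) = Mul(Rational(67, 7), Add(z, Mul(-4, Pow(z, -1)))) = Add(Mul(Rational(-268, 7), Pow(z, -1)), Mul(Rational(67, 7), z)))
Add(Function('w')(-46), Mul(-1, Function('l')(Add(11, 17)))) = Add(40, Mul(-1, Mul(Rational(67, 7), Pow(Add(11, 17), -1), Add(-4, Pow(Add(11, 17), 2))))) = Add(40, Mul(-1, Mul(Rational(67, 7), Pow(28, -1), Add(-4, Pow(28, 2))))) = Add(40, Mul(-1, Mul(Rational(67, 7), Rational(1, 28), Add(-4, 784)))) = Add(40, Mul(-1, Mul(Rational(67, 7), Rational(1, 28), 780))) = Add(40, Mul(-1, Rational(13065, 49))) = Add(40, Rational(-13065, 49)) = Rational(-11105, 49)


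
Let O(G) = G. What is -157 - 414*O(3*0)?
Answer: -157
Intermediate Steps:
-157 - 414*O(3*0) = -157 - 1242*0 = -157 - 414*0 = -157 + 0 = -157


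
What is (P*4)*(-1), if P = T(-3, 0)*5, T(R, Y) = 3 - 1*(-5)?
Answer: -160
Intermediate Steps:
T(R, Y) = 8 (T(R, Y) = 3 + 5 = 8)
P = 40 (P = 8*5 = 40)
(P*4)*(-1) = (40*4)*(-1) = 160*(-1) = -160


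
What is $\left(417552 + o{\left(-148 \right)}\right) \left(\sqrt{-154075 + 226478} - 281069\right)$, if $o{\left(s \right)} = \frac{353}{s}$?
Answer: $- \frac{17369317399667}{148} + \frac{61797343 \sqrt{72403}}{148} \approx -1.1725 \cdot 10^{11}$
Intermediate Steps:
$\left(417552 + o{\left(-148 \right)}\right) \left(\sqrt{-154075 + 226478} - 281069\right) = \left(417552 + \frac{353}{-148}\right) \left(\sqrt{-154075 + 226478} - 281069\right) = \left(417552 + 353 \left(- \frac{1}{148}\right)\right) \left(\sqrt{72403} - 281069\right) = \left(417552 - \frac{353}{148}\right) \left(-281069 + \sqrt{72403}\right) = \frac{61797343 \left(-281069 + \sqrt{72403}\right)}{148} = - \frac{17369317399667}{148} + \frac{61797343 \sqrt{72403}}{148}$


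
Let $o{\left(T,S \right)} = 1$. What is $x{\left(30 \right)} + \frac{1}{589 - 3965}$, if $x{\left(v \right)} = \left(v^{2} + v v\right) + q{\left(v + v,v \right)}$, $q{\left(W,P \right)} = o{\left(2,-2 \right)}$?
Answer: $\frac{6080175}{3376} \approx 1801.0$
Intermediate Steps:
$q{\left(W,P \right)} = 1$
$x{\left(v \right)} = 1 + 2 v^{2}$ ($x{\left(v \right)} = \left(v^{2} + v v\right) + 1 = \left(v^{2} + v^{2}\right) + 1 = 2 v^{2} + 1 = 1 + 2 v^{2}$)
$x{\left(30 \right)} + \frac{1}{589 - 3965} = \left(1 + 2 \cdot 30^{2}\right) + \frac{1}{589 - 3965} = \left(1 + 2 \cdot 900\right) + \frac{1}{-3376} = \left(1 + 1800\right) - \frac{1}{3376} = 1801 - \frac{1}{3376} = \frac{6080175}{3376}$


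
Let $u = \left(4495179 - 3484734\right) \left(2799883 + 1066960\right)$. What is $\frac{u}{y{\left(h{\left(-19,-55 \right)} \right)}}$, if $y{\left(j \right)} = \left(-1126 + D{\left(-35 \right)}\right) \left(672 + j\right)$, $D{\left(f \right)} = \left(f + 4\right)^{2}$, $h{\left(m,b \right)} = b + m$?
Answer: $- \frac{260482145009}{6578} \approx -3.9599 \cdot 10^{7}$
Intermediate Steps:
$D{\left(f \right)} = \left(4 + f\right)^{2}$
$u = 3907232175135$ ($u = 1010445 \cdot 3866843 = 3907232175135$)
$y{\left(j \right)} = -110880 - 165 j$ ($y{\left(j \right)} = \left(-1126 + \left(4 - 35\right)^{2}\right) \left(672 + j\right) = \left(-1126 + \left(-31\right)^{2}\right) \left(672 + j\right) = \left(-1126 + 961\right) \left(672 + j\right) = - 165 \left(672 + j\right) = -110880 - 165 j$)
$\frac{u}{y{\left(h{\left(-19,-55 \right)} \right)}} = \frac{3907232175135}{-110880 - 165 \left(-55 - 19\right)} = \frac{3907232175135}{-110880 - -12210} = \frac{3907232175135}{-110880 + 12210} = \frac{3907232175135}{-98670} = 3907232175135 \left(- \frac{1}{98670}\right) = - \frac{260482145009}{6578}$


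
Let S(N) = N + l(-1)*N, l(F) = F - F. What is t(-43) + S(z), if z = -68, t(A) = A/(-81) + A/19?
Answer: -107318/1539 ≈ -69.732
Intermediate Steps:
l(F) = 0
t(A) = 62*A/1539 (t(A) = A*(-1/81) + A*(1/19) = -A/81 + A/19 = 62*A/1539)
S(N) = N (S(N) = N + 0*N = N + 0 = N)
t(-43) + S(z) = (62/1539)*(-43) - 68 = -2666/1539 - 68 = -107318/1539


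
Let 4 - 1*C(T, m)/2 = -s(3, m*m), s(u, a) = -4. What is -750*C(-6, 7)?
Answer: 0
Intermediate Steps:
C(T, m) = 0 (C(T, m) = 8 - (-2)*(-4) = 8 - 2*4 = 8 - 8 = 0)
-750*C(-6, 7) = -750*0 = 0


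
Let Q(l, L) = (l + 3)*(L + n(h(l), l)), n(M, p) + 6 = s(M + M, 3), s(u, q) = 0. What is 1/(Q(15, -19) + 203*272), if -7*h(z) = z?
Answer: 1/54766 ≈ 1.8260e-5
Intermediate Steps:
h(z) = -z/7
n(M, p) = -6 (n(M, p) = -6 + 0 = -6)
Q(l, L) = (-6 + L)*(3 + l) (Q(l, L) = (l + 3)*(L - 6) = (3 + l)*(-6 + L) = (-6 + L)*(3 + l))
1/(Q(15, -19) + 203*272) = 1/((-18 - 6*15 + 3*(-19) - 19*15) + 203*272) = 1/((-18 - 90 - 57 - 285) + 55216) = 1/(-450 + 55216) = 1/54766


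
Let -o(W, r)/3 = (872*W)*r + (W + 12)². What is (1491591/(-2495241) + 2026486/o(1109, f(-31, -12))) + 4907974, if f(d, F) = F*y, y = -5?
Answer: 34570056417220427641/7043651964741 ≈ 4.9080e+6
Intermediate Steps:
f(d, F) = -5*F (f(d, F) = F*(-5) = -5*F)
o(W, r) = -3*(12 + W)² - 2616*W*r (o(W, r) = -3*((872*W)*r + (W + 12)²) = -3*(872*W*r + (12 + W)²) = -3*((12 + W)² + 872*W*r) = -3*(12 + W)² - 2616*W*r)
(1491591/(-2495241) + 2026486/o(1109, f(-31, -12))) + 4907974 = (1491591/(-2495241) + 2026486/(-3*(12 + 1109)² - 2616*1109*(-5*(-12)))) + 4907974 = (1491591*(-1/2495241) + 2026486/(-3*1121² - 2616*1109*60)) + 4907974 = (-497197/831747 + 2026486/(-3*1256641 - 174068640)) + 4907974 = (-497197/831747 + 2026486/(-3769923 - 174068640)) + 4907974 = (-497197/831747 + 2026486/(-177838563)) + 4907974 = (-497197/831747 + 2026486*(-1/177838563)) + 4907974 = (-497197/831747 - 289498/25405509) + 4907974 = -4290777317093/7043651964741 + 4907974 = 34570056417220427641/7043651964741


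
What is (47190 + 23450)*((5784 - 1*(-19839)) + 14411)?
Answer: 2828001760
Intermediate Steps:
(47190 + 23450)*((5784 - 1*(-19839)) + 14411) = 70640*((5784 + 19839) + 14411) = 70640*(25623 + 14411) = 70640*40034 = 2828001760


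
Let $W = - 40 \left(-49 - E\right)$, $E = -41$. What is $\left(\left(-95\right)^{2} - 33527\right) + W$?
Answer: $-24182$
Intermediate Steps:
$W = 320$ ($W = - 40 \left(-49 - -41\right) = - 40 \left(-49 + 41\right) = \left(-40\right) \left(-8\right) = 320$)
$\left(\left(-95\right)^{2} - 33527\right) + W = \left(\left(-95\right)^{2} - 33527\right) + 320 = \left(9025 - 33527\right) + 320 = -24502 + 320 = -24182$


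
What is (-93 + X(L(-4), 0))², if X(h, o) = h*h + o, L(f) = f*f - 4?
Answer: 2601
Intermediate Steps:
L(f) = -4 + f² (L(f) = f² - 4 = -4 + f²)
X(h, o) = o + h² (X(h, o) = h² + o = o + h²)
(-93 + X(L(-4), 0))² = (-93 + (0 + (-4 + (-4)²)²))² = (-93 + (0 + (-4 + 16)²))² = (-93 + (0 + 12²))² = (-93 + (0 + 144))² = (-93 + 144)² = 51² = 2601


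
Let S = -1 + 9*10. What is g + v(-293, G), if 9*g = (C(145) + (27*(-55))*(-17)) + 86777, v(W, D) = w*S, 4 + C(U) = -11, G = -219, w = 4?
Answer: 115211/9 ≈ 12801.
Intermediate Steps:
S = 89 (S = -1 + 90 = 89)
C(U) = -15 (C(U) = -4 - 11 = -15)
v(W, D) = 356 (v(W, D) = 4*89 = 356)
g = 112007/9 (g = ((-15 + (27*(-55))*(-17)) + 86777)/9 = ((-15 - 1485*(-17)) + 86777)/9 = ((-15 + 25245) + 86777)/9 = (25230 + 86777)/9 = (1/9)*112007 = 112007/9 ≈ 12445.)
g + v(-293, G) = 112007/9 + 356 = 115211/9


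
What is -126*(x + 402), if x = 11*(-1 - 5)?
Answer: -42336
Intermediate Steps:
x = -66 (x = 11*(-6) = -66)
-126*(x + 402) = -126*(-66 + 402) = -126*336 = -42336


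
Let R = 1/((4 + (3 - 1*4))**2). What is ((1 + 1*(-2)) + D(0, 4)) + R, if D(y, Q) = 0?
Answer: -8/9 ≈ -0.88889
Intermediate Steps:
R = 1/9 (R = 1/((4 + (3 - 4))**2) = 1/((4 - 1)**2) = 1/(3**2) = 1/9 ≈ 0.11111)
((1 + 1*(-2)) + D(0, 4)) + R = ((1 + 1*(-2)) + 0) + 1/9 = ((1 - 2) + 0) + 1/9 = (-1 + 0) + 1/9 = -1 + 1/9 = -8/9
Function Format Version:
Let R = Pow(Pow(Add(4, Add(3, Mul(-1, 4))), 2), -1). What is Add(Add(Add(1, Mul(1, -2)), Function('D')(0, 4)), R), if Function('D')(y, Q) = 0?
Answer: Rational(-8, 9) ≈ -0.88889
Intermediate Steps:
R = Rational(1, 9) (R = Pow(Pow(Add(4, Add(3, -4)), 2), -1) = Pow(Pow(Add(4, -1), 2), -1) = Pow(Pow(3, 2), -1) = Pow(9, -1) = Rational(1, 9) ≈ 0.11111)
Add(Add(Add(1, Mul(1, -2)), Function('D')(0, 4)), R) = Add(Add(Add(1, Mul(1, -2)), 0), Rational(1, 9)) = Add(Add(Add(1, -2), 0), Rational(1, 9)) = Add(Add(-1, 0), Rational(1, 9)) = Add(-1, Rational(1, 9)) = Rational(-8, 9)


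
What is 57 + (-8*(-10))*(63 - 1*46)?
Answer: 1417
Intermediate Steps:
57 + (-8*(-10))*(63 - 1*46) = 57 + 80*(63 - 46) = 57 + 80*17 = 57 + 1360 = 1417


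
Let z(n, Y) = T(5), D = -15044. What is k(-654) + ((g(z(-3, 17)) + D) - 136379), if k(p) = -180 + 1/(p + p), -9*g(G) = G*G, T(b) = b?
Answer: -594901075/3924 ≈ -1.5161e+5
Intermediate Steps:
z(n, Y) = 5
g(G) = -G**2/9 (g(G) = -G*G/9 = -G**2/9)
k(p) = -180 + 1/(2*p)
k(-654) + ((g(z(-3, 17)) + D) - 136379) = (-180 + (1/2)/(-654)) + ((-1/9*5**2 - 15044) - 136379) = (-180 + (1/2)*(-1/654)) + ((-1/9*25 - 15044) - 136379) = (-180 - 1/1308) + ((-25/9 - 15044) - 136379) = -235441/1308 + (-135421/9 - 136379) = -235441/1308 - 1362832/9 = -594901075/3924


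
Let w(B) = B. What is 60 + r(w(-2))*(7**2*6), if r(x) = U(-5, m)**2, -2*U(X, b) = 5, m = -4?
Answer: 3795/2 ≈ 1897.5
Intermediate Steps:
U(X, b) = -5/2 (U(X, b) = -1/2*5 = -5/2)
r(x) = 25/4 (r(x) = (-5/2)**2 = 25/4)
60 + r(w(-2))*(7**2*6) = 60 + 25*(7**2*6)/4 = 60 + 25*(49*6)/4 = 60 + (25/4)*294 = 60 + 3675/2 = 3795/2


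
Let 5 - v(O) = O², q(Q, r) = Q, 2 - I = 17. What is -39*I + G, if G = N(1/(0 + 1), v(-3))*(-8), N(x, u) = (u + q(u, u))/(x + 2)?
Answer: 1819/3 ≈ 606.33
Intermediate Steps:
I = -15 (I = 2 - 1*17 = 2 - 17 = -15)
v(O) = 5 - O²
N(x, u) = 2*u/(2 + x) (N(x, u) = (u + u)/(x + 2) = (2*u)/(2 + x) = 2*u/(2 + x))
G = 64/3 (G = (2*(5 - 1*(-3)²)/(2 + 1/(0 + 1)))*(-8) = (2*(5 - 1*9)/(2 + 1/1))*(-8) = (2*(5 - 9)/(2 + 1))*(-8) = (2*(-4)/3)*(-8) = (2*(-4)*(⅓))*(-8) = -8/3*(-8) = 64/3 ≈ 21.333)
-39*I + G = -39*(-15) + 64/3 = 585 + 64/3 = 1819/3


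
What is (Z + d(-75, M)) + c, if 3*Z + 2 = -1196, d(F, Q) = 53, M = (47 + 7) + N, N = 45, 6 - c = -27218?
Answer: 80633/3 ≈ 26878.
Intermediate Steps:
c = 27224 (c = 6 - 1*(-27218) = 6 + 27218 = 27224)
M = 99 (M = (47 + 7) + 45 = 54 + 45 = 99)
Z = -1198/3 (Z = -⅔ + (⅓)*(-1196) = -⅔ - 1196/3 = -1198/3 ≈ -399.33)
(Z + d(-75, M)) + c = (-1198/3 + 53) + 27224 = -1039/3 + 27224 = 80633/3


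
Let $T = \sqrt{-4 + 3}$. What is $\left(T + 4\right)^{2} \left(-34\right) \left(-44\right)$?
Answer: $22440 + 11968 i \approx 22440.0 + 11968.0 i$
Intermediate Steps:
$T = i$ ($T = \sqrt{-1} = i \approx 1.0 i$)
$\left(T + 4\right)^{2} \left(-34\right) \left(-44\right) = \left(i + 4\right)^{2} \left(-34\right) \left(-44\right) = \left(4 + i\right)^{2} \left(-34\right) \left(-44\right) = - 34 \left(4 + i\right)^{2} \left(-44\right) = 1496 \left(4 + i\right)^{2}$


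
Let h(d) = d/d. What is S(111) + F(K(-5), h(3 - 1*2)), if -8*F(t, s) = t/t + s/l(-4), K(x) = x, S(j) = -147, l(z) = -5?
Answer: -1471/10 ≈ -147.10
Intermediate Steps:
h(d) = 1
F(t, s) = -⅛ + s/40 (F(t, s) = -(t/t + s/(-5))/8 = -(1 + s*(-⅕))/8 = -(1 - s/5)/8 = -⅛ + s/40)
S(111) + F(K(-5), h(3 - 1*2)) = -147 + (-⅛ + (1/40)*1) = -147 + (-⅛ + 1/40) = -147 - ⅒ = -1471/10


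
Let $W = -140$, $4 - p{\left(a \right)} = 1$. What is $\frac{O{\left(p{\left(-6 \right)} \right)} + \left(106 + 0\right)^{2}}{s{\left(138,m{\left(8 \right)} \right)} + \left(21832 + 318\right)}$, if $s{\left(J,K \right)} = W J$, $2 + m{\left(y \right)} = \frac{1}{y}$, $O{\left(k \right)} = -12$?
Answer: $\frac{5612}{1415} \approx 3.9661$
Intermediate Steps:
$p{\left(a \right)} = 3$ ($p{\left(a \right)} = 4 - 1 = 3$)
$m{\left(y \right)} = -2 + \frac{1}{y}$
$s{\left(J,K \right)} = - 140 J$
$\frac{O{\left(p{\left(-6 \right)} \right)} + \left(106 + 0\right)^{2}}{s{\left(138,m{\left(8 \right)} \right)} + \left(21832 + 318\right)} = \frac{-12 + \left(106 + 0\right)^{2}}{\left(-140\right) 138 + \left(21832 + 318\right)} = \frac{-12 + 106^{2}}{-19320 + 22150} = \frac{-12 + 11236}{2830} = 11224 \cdot \frac{1}{2830} = \frac{5612}{1415}$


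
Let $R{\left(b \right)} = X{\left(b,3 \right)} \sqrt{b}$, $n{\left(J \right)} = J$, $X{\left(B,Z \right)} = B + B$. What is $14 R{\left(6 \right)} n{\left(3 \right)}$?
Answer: $504 \sqrt{6} \approx 1234.5$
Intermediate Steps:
$X{\left(B,Z \right)} = 2 B$
$R{\left(b \right)} = 2 b^{\frac{3}{2}}$ ($R{\left(b \right)} = 2 b \sqrt{b} = 2 b^{\frac{3}{2}}$)
$14 R{\left(6 \right)} n{\left(3 \right)} = 14 \cdot 2 \cdot 6^{\frac{3}{2}} \cdot 3 = 14 \cdot 2 \cdot 6 \sqrt{6} \cdot 3 = 14 \cdot 12 \sqrt{6} \cdot 3 = 168 \sqrt{6} \cdot 3 = 504 \sqrt{6}$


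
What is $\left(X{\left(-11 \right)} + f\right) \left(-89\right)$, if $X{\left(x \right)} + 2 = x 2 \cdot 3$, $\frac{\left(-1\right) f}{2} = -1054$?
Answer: $-181560$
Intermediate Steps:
$f = 2108$ ($f = \left(-2\right) \left(-1054\right) = 2108$)
$X{\left(x \right)} = -2 + 6 x$ ($X{\left(x \right)} = -2 + x 2 \cdot 3 = -2 + 2 x 3 = -2 + 6 x$)
$\left(X{\left(-11 \right)} + f\right) \left(-89\right) = \left(\left(-2 + 6 \left(-11\right)\right) + 2108\right) \left(-89\right) = \left(\left(-2 - 66\right) + 2108\right) \left(-89\right) = \left(-68 + 2108\right) \left(-89\right) = 2040 \left(-89\right) = -181560$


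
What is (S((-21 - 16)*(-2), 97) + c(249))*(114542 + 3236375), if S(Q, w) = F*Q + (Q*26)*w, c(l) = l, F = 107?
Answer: 652741877015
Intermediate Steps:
S(Q, w) = 107*Q + 26*Q*w (S(Q, w) = 107*Q + (Q*26)*w = 107*Q + (26*Q)*w = 107*Q + 26*Q*w)
(S((-21 - 16)*(-2), 97) + c(249))*(114542 + 3236375) = (((-21 - 16)*(-2))*(107 + 26*97) + 249)*(114542 + 3236375) = ((-37*(-2))*(107 + 2522) + 249)*3350917 = (74*2629 + 249)*3350917 = (194546 + 249)*3350917 = 194795*3350917 = 652741877015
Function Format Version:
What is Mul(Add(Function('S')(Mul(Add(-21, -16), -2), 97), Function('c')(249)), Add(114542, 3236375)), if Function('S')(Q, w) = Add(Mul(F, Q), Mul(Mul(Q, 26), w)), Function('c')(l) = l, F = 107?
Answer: 652741877015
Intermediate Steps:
Function('S')(Q, w) = Add(Mul(107, Q), Mul(26, Q, w)) (Function('S')(Q, w) = Add(Mul(107, Q), Mul(Mul(Q, 26), w)) = Add(Mul(107, Q), Mul(Mul(26, Q), w)) = Add(Mul(107, Q), Mul(26, Q, w)))
Mul(Add(Function('S')(Mul(Add(-21, -16), -2), 97), Function('c')(249)), Add(114542, 3236375)) = Mul(Add(Mul(Mul(Add(-21, -16), -2), Add(107, Mul(26, 97))), 249), Add(114542, 3236375)) = Mul(Add(Mul(Mul(-37, -2), Add(107, 2522)), 249), 3350917) = Mul(Add(Mul(74, 2629), 249), 3350917) = Mul(Add(194546, 249), 3350917) = Mul(194795, 3350917) = 652741877015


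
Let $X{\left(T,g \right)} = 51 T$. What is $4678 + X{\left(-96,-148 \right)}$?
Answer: $-218$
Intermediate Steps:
$4678 + X{\left(-96,-148 \right)} = 4678 + 51 \left(-96\right) = 4678 - 4896 = -218$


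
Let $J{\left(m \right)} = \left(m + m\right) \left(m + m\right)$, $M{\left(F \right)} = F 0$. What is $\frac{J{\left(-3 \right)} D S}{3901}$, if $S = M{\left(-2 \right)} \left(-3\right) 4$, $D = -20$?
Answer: $0$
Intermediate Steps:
$M{\left(F \right)} = 0$
$J{\left(m \right)} = 4 m^{2}$ ($J{\left(m \right)} = 2 m 2 m = 4 m^{2}$)
$S = 0$ ($S = 0 \left(-3\right) 4 = 0 \cdot 4 = 0$)
$\frac{J{\left(-3 \right)} D S}{3901} = \frac{4 \left(-3\right)^{2} \left(-20\right) 0}{3901} = 4 \cdot 9 \left(-20\right) 0 \cdot \frac{1}{3901} = 36 \left(-20\right) 0 \cdot \frac{1}{3901} = \left(-720\right) 0 \cdot \frac{1}{3901} = 0 \cdot \frac{1}{3901} = 0$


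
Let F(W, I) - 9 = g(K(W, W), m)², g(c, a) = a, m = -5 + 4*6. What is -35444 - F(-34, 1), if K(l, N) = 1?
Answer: -35814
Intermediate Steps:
m = 19 (m = -5 + 24 = 19)
F(W, I) = 370 (F(W, I) = 9 + 19² = 9 + 361 = 370)
-35444 - F(-34, 1) = -35444 - 1*370 = -35444 - 370 = -35814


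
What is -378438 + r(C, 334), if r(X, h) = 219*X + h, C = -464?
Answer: -479720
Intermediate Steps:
r(X, h) = h + 219*X
-378438 + r(C, 334) = -378438 + (334 + 219*(-464)) = -378438 + (334 - 101616) = -378438 - 101282 = -479720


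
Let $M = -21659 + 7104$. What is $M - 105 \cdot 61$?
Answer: $-20960$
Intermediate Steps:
$M = -14555$
$M - 105 \cdot 61 = -14555 - 105 \cdot 61 = -14555 - 6405 = -20960$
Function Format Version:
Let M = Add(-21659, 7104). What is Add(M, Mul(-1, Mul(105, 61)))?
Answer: -20960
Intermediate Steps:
M = -14555
Add(M, Mul(-1, Mul(105, 61))) = Add(-14555, Mul(-1, Mul(105, 61))) = Add(-14555, Mul(-1, 6405)) = Add(-14555, -6405) = -20960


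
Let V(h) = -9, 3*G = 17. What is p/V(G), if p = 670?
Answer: -670/9 ≈ -74.444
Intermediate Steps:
G = 17/3 (G = (⅓)*17 = 17/3 ≈ 5.6667)
p/V(G) = 670/(-9) = 670*(-⅑) = -670/9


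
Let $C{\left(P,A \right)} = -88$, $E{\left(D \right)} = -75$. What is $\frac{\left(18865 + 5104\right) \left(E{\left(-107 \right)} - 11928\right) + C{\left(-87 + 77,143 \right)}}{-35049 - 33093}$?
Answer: $\frac{287699995}{68142} \approx 4222.1$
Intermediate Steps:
$\frac{\left(18865 + 5104\right) \left(E{\left(-107 \right)} - 11928\right) + C{\left(-87 + 77,143 \right)}}{-35049 - 33093} = \frac{\left(18865 + 5104\right) \left(-75 - 11928\right) - 88}{-35049 - 33093} = \frac{23969 \left(-12003\right) - 88}{-68142} = \left(-287699907 - 88\right) \left(- \frac{1}{68142}\right) = \left(-287699995\right) \left(- \frac{1}{68142}\right) = \frac{287699995}{68142}$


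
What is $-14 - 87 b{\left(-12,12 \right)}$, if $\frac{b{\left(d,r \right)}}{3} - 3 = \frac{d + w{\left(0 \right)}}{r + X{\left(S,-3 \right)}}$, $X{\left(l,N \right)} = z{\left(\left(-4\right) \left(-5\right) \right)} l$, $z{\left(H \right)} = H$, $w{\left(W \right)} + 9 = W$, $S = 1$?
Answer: $- \frac{20023}{32} \approx -625.72$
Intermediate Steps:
$w{\left(W \right)} = -9 + W$
$X{\left(l,N \right)} = 20 l$ ($X{\left(l,N \right)} = \left(-4\right) \left(-5\right) l = 20 l$)
$b{\left(d,r \right)} = 9 + \frac{3 \left(-9 + d\right)}{20 + r}$ ($b{\left(d,r \right)} = 9 + 3 \frac{d + \left(-9 + 0\right)}{r + 20 \cdot 1} = 9 + 3 \frac{d - 9}{r + 20} = 9 + 3 \frac{-9 + d}{20 + r} = 9 + \frac{3 \left(-9 + d\right)}{20 + r}$)
$-14 - 87 b{\left(-12,12 \right)} = -14 - 87 \frac{3 \left(51 - 12 + 3 \cdot 12\right)}{20 + 12} = -14 - 87 \frac{3 \left(51 - 12 + 36\right)}{32} = -14 - 87 \cdot 3 \cdot \frac{1}{32} \cdot 75 = -14 - \frac{19575}{32} = - \frac{20023}{32}$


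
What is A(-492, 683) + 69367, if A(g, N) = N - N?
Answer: 69367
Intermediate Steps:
A(g, N) = 0
A(-492, 683) + 69367 = 0 + 69367 = 69367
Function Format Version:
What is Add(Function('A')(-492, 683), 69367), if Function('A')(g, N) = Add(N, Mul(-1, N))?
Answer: 69367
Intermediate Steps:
Function('A')(g, N) = 0
Add(Function('A')(-492, 683), 69367) = Add(0, 69367) = 69367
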